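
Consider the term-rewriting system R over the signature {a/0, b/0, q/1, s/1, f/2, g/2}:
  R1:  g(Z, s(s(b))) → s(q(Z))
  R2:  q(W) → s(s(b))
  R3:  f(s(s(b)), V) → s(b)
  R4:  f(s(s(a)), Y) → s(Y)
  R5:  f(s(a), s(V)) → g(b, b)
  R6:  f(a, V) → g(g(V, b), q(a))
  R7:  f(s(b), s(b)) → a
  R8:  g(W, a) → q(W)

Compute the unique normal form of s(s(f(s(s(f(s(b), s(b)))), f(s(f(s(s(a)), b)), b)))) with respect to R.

s(s(s(s(b))))

1. s(s(f(s(s(f(s(b), s(b)))), f(s(f(s(s(a)), b)), b))))  →  s(s(f(s(s(a)), f(s(f(s(s(a)), b)), b))))   [R7 at 1.1.1.1.1]
2. s(s(f(s(s(a)), f(s(f(s(s(a)), b)), b))))  →  s(s(s(f(s(f(s(s(a)), b)), b))))   [R4 at 1.1]
3. s(s(s(f(s(f(s(s(a)), b)), b))))  →  s(s(s(f(s(s(b)), b))))   [R4 at 1.1.1.1.1]
4. s(s(s(f(s(s(b)), b))))  →  s(s(s(s(b))))   [R3 at 1.1.1]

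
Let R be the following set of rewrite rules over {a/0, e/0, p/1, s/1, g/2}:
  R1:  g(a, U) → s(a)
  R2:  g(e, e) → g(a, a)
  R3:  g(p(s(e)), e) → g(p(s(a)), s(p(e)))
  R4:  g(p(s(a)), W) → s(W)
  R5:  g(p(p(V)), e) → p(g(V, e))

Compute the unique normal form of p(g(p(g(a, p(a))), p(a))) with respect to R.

p(s(p(a)))

1. p(g(p(g(a, p(a))), p(a)))  →  p(g(p(s(a)), p(a)))   [R1 at 1.1.1]
2. p(g(p(s(a)), p(a)))  →  p(s(p(a)))   [R4 at 1]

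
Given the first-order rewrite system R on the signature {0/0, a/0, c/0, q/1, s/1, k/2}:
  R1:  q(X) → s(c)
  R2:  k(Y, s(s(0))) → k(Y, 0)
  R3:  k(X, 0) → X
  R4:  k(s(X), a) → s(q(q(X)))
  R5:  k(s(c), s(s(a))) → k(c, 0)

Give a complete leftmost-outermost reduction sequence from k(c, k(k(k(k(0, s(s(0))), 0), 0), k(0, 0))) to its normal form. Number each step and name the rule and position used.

c

1. k(c, k(k(k(k(0, s(s(0))), 0), 0), k(0, 0)))  →  k(c, k(k(k(0, s(s(0))), 0), k(0, 0)))   [R3 at 2.1]
2. k(c, k(k(k(0, s(s(0))), 0), k(0, 0)))  →  k(c, k(k(0, s(s(0))), k(0, 0)))   [R3 at 2.1]
3. k(c, k(k(0, s(s(0))), k(0, 0)))  →  k(c, k(k(0, 0), k(0, 0)))   [R2 at 2.1]
4. k(c, k(k(0, 0), k(0, 0)))  →  k(c, k(0, k(0, 0)))   [R3 at 2.1]
5. k(c, k(0, k(0, 0)))  →  k(c, k(0, 0))   [R3 at 2.2]
6. k(c, k(0, 0))  →  k(c, 0)   [R3 at 2]
7. k(c, 0)  →  c   [R3 at ε]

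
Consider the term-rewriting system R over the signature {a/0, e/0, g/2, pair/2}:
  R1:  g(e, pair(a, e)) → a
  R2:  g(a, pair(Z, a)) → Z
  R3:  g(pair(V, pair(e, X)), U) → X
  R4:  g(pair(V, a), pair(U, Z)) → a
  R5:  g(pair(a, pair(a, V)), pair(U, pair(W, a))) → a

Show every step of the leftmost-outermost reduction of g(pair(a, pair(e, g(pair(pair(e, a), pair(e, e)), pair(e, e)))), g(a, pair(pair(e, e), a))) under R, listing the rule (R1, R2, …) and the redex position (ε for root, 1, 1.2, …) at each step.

1. g(pair(a, pair(e, g(pair(pair(e, a), pair(e, e)), pair(e, e)))), g(a, pair(pair(e, e), a)))  →  g(pair(pair(e, a), pair(e, e)), pair(e, e))   [R3 at ε]
2. g(pair(pair(e, a), pair(e, e)), pair(e, e))  →  e   [R3 at ε]

e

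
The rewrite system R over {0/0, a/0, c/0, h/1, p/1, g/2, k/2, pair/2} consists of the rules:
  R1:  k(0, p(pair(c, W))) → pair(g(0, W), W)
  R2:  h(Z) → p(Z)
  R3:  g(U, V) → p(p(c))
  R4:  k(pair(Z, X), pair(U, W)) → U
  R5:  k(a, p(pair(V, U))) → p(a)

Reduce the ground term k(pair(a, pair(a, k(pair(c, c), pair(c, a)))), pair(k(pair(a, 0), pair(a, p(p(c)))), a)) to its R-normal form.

1. k(pair(a, pair(a, k(pair(c, c), pair(c, a)))), pair(k(pair(a, 0), pair(a, p(p(c)))), a))  →  k(pair(a, 0), pair(a, p(p(c))))   [R4 at ε]
2. k(pair(a, 0), pair(a, p(p(c))))  →  a   [R4 at ε]

a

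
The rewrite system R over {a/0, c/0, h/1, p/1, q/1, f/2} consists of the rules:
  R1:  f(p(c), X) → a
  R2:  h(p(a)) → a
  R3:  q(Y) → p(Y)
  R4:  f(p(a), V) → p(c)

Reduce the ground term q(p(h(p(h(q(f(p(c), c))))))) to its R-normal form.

1. q(p(h(p(h(q(f(p(c), c)))))))  →  p(p(h(p(h(q(f(p(c), c)))))))   [R3 at ε]
2. p(p(h(p(h(q(f(p(c), c)))))))  →  p(p(h(p(h(p(f(p(c), c)))))))   [R3 at 1.1.1.1.1]
3. p(p(h(p(h(p(f(p(c), c)))))))  →  p(p(h(p(h(p(a))))))   [R1 at 1.1.1.1.1.1]
4. p(p(h(p(h(p(a))))))  →  p(p(h(p(a))))   [R2 at 1.1.1.1]
5. p(p(h(p(a))))  →  p(p(a))   [R2 at 1.1]

p(p(a))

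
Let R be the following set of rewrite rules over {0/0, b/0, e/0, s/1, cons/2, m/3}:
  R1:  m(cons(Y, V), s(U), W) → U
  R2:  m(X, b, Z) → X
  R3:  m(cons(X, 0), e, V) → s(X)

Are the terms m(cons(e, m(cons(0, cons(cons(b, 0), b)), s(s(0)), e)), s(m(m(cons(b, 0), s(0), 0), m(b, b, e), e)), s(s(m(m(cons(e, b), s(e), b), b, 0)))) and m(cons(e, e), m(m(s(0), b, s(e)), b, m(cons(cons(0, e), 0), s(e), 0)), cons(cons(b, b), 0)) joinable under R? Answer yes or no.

Reduce t₁ = m(cons(e, m(cons(0, cons(cons(b, 0), b)), s(s(0)), e)), s(m(m(cons(b, 0), s(0), 0), m(b, b, e), e)), s(s(m(m(cons(e, b), s(e), b), b, 0)))):
1. m(cons(e, m(cons(0, cons(cons(b, 0), b)), s(s(0)), e)), s(m(m(cons(b, 0), s(0), 0), m(b, b, e), e)), s(s(m(m(cons(e, b), s(e), b), b, 0))))  →  m(m(cons(b, 0), s(0), 0), m(b, b, e), e)   [R1 at ε]
2. m(m(cons(b, 0), s(0), 0), m(b, b, e), e)  →  m(0, m(b, b, e), e)   [R1 at 1]
3. m(0, m(b, b, e), e)  →  m(0, b, e)   [R2 at 2]
4. m(0, b, e)  →  0   [R2 at ε]

Reduce t₂ = m(cons(e, e), m(m(s(0), b, s(e)), b, m(cons(cons(0, e), 0), s(e), 0)), cons(cons(b, b), 0)):
1. m(cons(e, e), m(m(s(0), b, s(e)), b, m(cons(cons(0, e), 0), s(e), 0)), cons(cons(b, b), 0))  →  m(cons(e, e), m(s(0), b, s(e)), cons(cons(b, b), 0))   [R2 at 2]
2. m(cons(e, e), m(s(0), b, s(e)), cons(cons(b, b), 0))  →  m(cons(e, e), s(0), cons(cons(b, b), 0))   [R2 at 2]
3. m(cons(e, e), s(0), cons(cons(b, b), 0))  →  0   [R1 at ε]

yes — NF(t₁) = 0, NF(t₂) = 0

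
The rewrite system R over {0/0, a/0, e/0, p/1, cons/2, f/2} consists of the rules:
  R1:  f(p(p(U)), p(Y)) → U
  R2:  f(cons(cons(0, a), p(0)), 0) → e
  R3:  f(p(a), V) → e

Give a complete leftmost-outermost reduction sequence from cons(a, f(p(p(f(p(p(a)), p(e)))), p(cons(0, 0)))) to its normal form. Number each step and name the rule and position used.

1. cons(a, f(p(p(f(p(p(a)), p(e)))), p(cons(0, 0))))  →  cons(a, f(p(p(a)), p(e)))   [R1 at 2]
2. cons(a, f(p(p(a)), p(e)))  →  cons(a, a)   [R1 at 2]

cons(a, a)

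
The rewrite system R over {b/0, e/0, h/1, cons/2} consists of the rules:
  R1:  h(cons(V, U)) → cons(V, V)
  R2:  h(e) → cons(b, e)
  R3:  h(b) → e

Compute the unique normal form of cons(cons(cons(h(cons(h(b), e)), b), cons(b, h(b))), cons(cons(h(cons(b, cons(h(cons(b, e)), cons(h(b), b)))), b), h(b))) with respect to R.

1. cons(cons(cons(h(cons(h(b), e)), b), cons(b, h(b))), cons(cons(h(cons(b, cons(h(cons(b, e)), cons(h(b), b)))), b), h(b)))  →  cons(cons(cons(cons(h(b), h(b)), b), cons(b, h(b))), cons(cons(h(cons(b, cons(h(cons(b, e)), cons(h(b), b)))), b), h(b)))   [R1 at 1.1.1]
2. cons(cons(cons(cons(h(b), h(b)), b), cons(b, h(b))), cons(cons(h(cons(b, cons(h(cons(b, e)), cons(h(b), b)))), b), h(b)))  →  cons(cons(cons(cons(e, h(b)), b), cons(b, h(b))), cons(cons(h(cons(b, cons(h(cons(b, e)), cons(h(b), b)))), b), h(b)))   [R3 at 1.1.1.1]
3. cons(cons(cons(cons(e, h(b)), b), cons(b, h(b))), cons(cons(h(cons(b, cons(h(cons(b, e)), cons(h(b), b)))), b), h(b)))  →  cons(cons(cons(cons(e, e), b), cons(b, h(b))), cons(cons(h(cons(b, cons(h(cons(b, e)), cons(h(b), b)))), b), h(b)))   [R3 at 1.1.1.2]
4. cons(cons(cons(cons(e, e), b), cons(b, h(b))), cons(cons(h(cons(b, cons(h(cons(b, e)), cons(h(b), b)))), b), h(b)))  →  cons(cons(cons(cons(e, e), b), cons(b, e)), cons(cons(h(cons(b, cons(h(cons(b, e)), cons(h(b), b)))), b), h(b)))   [R3 at 1.2.2]
5. cons(cons(cons(cons(e, e), b), cons(b, e)), cons(cons(h(cons(b, cons(h(cons(b, e)), cons(h(b), b)))), b), h(b)))  →  cons(cons(cons(cons(e, e), b), cons(b, e)), cons(cons(cons(b, b), b), h(b)))   [R1 at 2.1.1]
6. cons(cons(cons(cons(e, e), b), cons(b, e)), cons(cons(cons(b, b), b), h(b)))  →  cons(cons(cons(cons(e, e), b), cons(b, e)), cons(cons(cons(b, b), b), e))   [R3 at 2.2]

cons(cons(cons(cons(e, e), b), cons(b, e)), cons(cons(cons(b, b), b), e))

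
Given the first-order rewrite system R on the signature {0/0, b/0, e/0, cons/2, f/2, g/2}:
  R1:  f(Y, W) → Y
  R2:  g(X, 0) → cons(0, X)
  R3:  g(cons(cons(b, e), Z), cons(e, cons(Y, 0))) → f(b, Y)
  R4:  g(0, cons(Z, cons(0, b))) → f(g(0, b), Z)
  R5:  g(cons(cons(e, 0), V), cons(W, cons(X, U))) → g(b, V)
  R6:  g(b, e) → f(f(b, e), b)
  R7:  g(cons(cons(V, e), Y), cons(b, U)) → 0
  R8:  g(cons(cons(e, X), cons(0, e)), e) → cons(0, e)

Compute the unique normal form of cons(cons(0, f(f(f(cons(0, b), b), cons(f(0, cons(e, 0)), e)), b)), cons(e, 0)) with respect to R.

1. cons(cons(0, f(f(f(cons(0, b), b), cons(f(0, cons(e, 0)), e)), b)), cons(e, 0))  →  cons(cons(0, f(f(cons(0, b), b), cons(f(0, cons(e, 0)), e))), cons(e, 0))   [R1 at 1.2]
2. cons(cons(0, f(f(cons(0, b), b), cons(f(0, cons(e, 0)), e))), cons(e, 0))  →  cons(cons(0, f(cons(0, b), b)), cons(e, 0))   [R1 at 1.2]
3. cons(cons(0, f(cons(0, b), b)), cons(e, 0))  →  cons(cons(0, cons(0, b)), cons(e, 0))   [R1 at 1.2]

cons(cons(0, cons(0, b)), cons(e, 0))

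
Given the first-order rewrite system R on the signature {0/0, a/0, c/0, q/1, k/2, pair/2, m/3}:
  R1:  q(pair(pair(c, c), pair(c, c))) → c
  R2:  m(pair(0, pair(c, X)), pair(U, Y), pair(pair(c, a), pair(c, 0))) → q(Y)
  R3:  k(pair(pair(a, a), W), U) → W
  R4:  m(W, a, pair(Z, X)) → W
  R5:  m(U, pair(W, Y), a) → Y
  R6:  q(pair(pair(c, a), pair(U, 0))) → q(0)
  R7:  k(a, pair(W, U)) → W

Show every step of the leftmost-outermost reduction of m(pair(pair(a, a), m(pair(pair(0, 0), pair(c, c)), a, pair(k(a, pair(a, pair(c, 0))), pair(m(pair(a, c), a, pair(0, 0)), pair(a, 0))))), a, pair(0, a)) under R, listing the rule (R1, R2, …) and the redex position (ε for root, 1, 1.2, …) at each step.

1. m(pair(pair(a, a), m(pair(pair(0, 0), pair(c, c)), a, pair(k(a, pair(a, pair(c, 0))), pair(m(pair(a, c), a, pair(0, 0)), pair(a, 0))))), a, pair(0, a))  →  pair(pair(a, a), m(pair(pair(0, 0), pair(c, c)), a, pair(k(a, pair(a, pair(c, 0))), pair(m(pair(a, c), a, pair(0, 0)), pair(a, 0)))))   [R4 at ε]
2. pair(pair(a, a), m(pair(pair(0, 0), pair(c, c)), a, pair(k(a, pair(a, pair(c, 0))), pair(m(pair(a, c), a, pair(0, 0)), pair(a, 0)))))  →  pair(pair(a, a), pair(pair(0, 0), pair(c, c)))   [R4 at 2]

pair(pair(a, a), pair(pair(0, 0), pair(c, c)))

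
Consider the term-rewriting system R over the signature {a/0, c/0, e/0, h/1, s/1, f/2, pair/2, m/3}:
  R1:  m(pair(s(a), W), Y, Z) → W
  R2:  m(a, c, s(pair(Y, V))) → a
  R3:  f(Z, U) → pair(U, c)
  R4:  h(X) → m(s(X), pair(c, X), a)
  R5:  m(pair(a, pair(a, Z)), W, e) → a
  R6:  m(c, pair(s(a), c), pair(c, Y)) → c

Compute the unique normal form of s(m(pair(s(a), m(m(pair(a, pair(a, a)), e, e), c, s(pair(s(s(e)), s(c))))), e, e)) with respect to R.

1. s(m(pair(s(a), m(m(pair(a, pair(a, a)), e, e), c, s(pair(s(s(e)), s(c))))), e, e))  →  s(m(m(pair(a, pair(a, a)), e, e), c, s(pair(s(s(e)), s(c)))))   [R1 at 1]
2. s(m(m(pair(a, pair(a, a)), e, e), c, s(pair(s(s(e)), s(c)))))  →  s(m(a, c, s(pair(s(s(e)), s(c)))))   [R5 at 1.1]
3. s(m(a, c, s(pair(s(s(e)), s(c)))))  →  s(a)   [R2 at 1]

s(a)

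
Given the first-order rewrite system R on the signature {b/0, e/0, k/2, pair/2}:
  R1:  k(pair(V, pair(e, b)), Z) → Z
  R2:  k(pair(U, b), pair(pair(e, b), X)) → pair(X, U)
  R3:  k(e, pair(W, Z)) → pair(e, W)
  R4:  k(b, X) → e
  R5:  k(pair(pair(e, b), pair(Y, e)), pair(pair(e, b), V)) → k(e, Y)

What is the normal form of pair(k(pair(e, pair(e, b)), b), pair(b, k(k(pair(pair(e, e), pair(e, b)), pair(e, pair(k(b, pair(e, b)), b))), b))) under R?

pair(b, pair(b, b))

1. pair(k(pair(e, pair(e, b)), b), pair(b, k(k(pair(pair(e, e), pair(e, b)), pair(e, pair(k(b, pair(e, b)), b))), b)))  →  pair(b, pair(b, k(k(pair(pair(e, e), pair(e, b)), pair(e, pair(k(b, pair(e, b)), b))), b)))   [R1 at 1]
2. pair(b, pair(b, k(k(pair(pair(e, e), pair(e, b)), pair(e, pair(k(b, pair(e, b)), b))), b)))  →  pair(b, pair(b, k(pair(e, pair(k(b, pair(e, b)), b)), b)))   [R1 at 2.2.1]
3. pair(b, pair(b, k(pair(e, pair(k(b, pair(e, b)), b)), b)))  →  pair(b, pair(b, k(pair(e, pair(e, b)), b)))   [R4 at 2.2.1.2.1]
4. pair(b, pair(b, k(pair(e, pair(e, b)), b)))  →  pair(b, pair(b, b))   [R1 at 2.2]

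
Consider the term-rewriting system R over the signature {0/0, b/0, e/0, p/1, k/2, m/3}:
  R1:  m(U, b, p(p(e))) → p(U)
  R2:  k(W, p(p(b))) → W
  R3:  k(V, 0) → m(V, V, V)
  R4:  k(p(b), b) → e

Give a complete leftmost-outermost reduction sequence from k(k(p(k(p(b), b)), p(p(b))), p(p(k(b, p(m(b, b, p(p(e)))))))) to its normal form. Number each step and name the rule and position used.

1. k(k(p(k(p(b), b)), p(p(b))), p(p(k(b, p(m(b, b, p(p(e))))))))  →  k(p(k(p(b), b)), p(p(k(b, p(m(b, b, p(p(e))))))))   [R2 at 1]
2. k(p(k(p(b), b)), p(p(k(b, p(m(b, b, p(p(e))))))))  →  k(p(e), p(p(k(b, p(m(b, b, p(p(e))))))))   [R4 at 1.1]
3. k(p(e), p(p(k(b, p(m(b, b, p(p(e))))))))  →  k(p(e), p(p(k(b, p(p(b))))))   [R1 at 2.1.1.2.1]
4. k(p(e), p(p(k(b, p(p(b))))))  →  k(p(e), p(p(b)))   [R2 at 2.1.1]
5. k(p(e), p(p(b)))  →  p(e)   [R2 at ε]

p(e)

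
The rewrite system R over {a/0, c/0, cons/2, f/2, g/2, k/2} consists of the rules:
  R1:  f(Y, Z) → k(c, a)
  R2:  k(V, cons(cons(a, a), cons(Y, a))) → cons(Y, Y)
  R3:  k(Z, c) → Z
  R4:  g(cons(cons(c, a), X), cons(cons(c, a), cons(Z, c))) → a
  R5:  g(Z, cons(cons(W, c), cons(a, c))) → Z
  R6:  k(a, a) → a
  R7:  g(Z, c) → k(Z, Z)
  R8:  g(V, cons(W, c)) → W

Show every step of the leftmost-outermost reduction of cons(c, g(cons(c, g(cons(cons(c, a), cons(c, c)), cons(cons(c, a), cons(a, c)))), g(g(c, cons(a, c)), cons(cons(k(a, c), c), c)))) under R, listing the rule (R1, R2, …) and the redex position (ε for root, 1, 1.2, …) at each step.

cons(c, a)

1. cons(c, g(cons(c, g(cons(cons(c, a), cons(c, c)), cons(cons(c, a), cons(a, c)))), g(g(c, cons(a, c)), cons(cons(k(a, c), c), c))))  →  cons(c, g(cons(c, a), g(g(c, cons(a, c)), cons(cons(k(a, c), c), c))))   [R4 at 2.1.2]
2. cons(c, g(cons(c, a), g(g(c, cons(a, c)), cons(cons(k(a, c), c), c))))  →  cons(c, g(cons(c, a), cons(k(a, c), c)))   [R8 at 2.2]
3. cons(c, g(cons(c, a), cons(k(a, c), c)))  →  cons(c, k(a, c))   [R8 at 2]
4. cons(c, k(a, c))  →  cons(c, a)   [R3 at 2]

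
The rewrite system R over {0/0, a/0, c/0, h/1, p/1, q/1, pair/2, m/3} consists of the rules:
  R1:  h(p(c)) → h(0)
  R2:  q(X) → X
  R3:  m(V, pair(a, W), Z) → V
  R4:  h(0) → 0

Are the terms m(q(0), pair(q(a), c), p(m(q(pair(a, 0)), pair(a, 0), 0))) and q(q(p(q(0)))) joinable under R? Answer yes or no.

no — NF(t₁) = 0, NF(t₂) = p(0)

Reduce t₁ = m(q(0), pair(q(a), c), p(m(q(pair(a, 0)), pair(a, 0), 0))):
1. m(q(0), pair(q(a), c), p(m(q(pair(a, 0)), pair(a, 0), 0)))  →  m(0, pair(q(a), c), p(m(q(pair(a, 0)), pair(a, 0), 0)))   [R2 at 1]
2. m(0, pair(q(a), c), p(m(q(pair(a, 0)), pair(a, 0), 0)))  →  m(0, pair(a, c), p(m(q(pair(a, 0)), pair(a, 0), 0)))   [R2 at 2.1]
3. m(0, pair(a, c), p(m(q(pair(a, 0)), pair(a, 0), 0)))  →  0   [R3 at ε]

Reduce t₂ = q(q(p(q(0)))):
1. q(q(p(q(0))))  →  q(p(q(0)))   [R2 at ε]
2. q(p(q(0)))  →  p(q(0))   [R2 at ε]
3. p(q(0))  →  p(0)   [R2 at 1]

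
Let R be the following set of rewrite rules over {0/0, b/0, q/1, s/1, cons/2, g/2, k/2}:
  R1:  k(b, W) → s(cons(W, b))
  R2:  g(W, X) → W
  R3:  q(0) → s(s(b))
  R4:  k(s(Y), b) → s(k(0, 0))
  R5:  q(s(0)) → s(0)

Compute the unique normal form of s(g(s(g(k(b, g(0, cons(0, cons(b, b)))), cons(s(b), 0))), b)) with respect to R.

s(s(s(cons(0, b))))

1. s(g(s(g(k(b, g(0, cons(0, cons(b, b)))), cons(s(b), 0))), b))  →  s(s(g(k(b, g(0, cons(0, cons(b, b)))), cons(s(b), 0))))   [R2 at 1]
2. s(s(g(k(b, g(0, cons(0, cons(b, b)))), cons(s(b), 0))))  →  s(s(k(b, g(0, cons(0, cons(b, b))))))   [R2 at 1.1]
3. s(s(k(b, g(0, cons(0, cons(b, b))))))  →  s(s(s(cons(g(0, cons(0, cons(b, b))), b))))   [R1 at 1.1]
4. s(s(s(cons(g(0, cons(0, cons(b, b))), b))))  →  s(s(s(cons(0, b))))   [R2 at 1.1.1.1]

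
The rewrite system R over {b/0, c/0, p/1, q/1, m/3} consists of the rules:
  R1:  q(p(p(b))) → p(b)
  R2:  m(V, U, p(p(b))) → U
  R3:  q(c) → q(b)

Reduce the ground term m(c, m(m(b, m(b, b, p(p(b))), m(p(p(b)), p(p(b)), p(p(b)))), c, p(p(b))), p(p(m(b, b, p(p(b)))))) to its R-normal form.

c

1. m(c, m(m(b, m(b, b, p(p(b))), m(p(p(b)), p(p(b)), p(p(b)))), c, p(p(b))), p(p(m(b, b, p(p(b))))))  →  m(c, c, p(p(m(b, b, p(p(b))))))   [R2 at 2]
2. m(c, c, p(p(m(b, b, p(p(b))))))  →  m(c, c, p(p(b)))   [R2 at 3.1.1]
3. m(c, c, p(p(b)))  →  c   [R2 at ε]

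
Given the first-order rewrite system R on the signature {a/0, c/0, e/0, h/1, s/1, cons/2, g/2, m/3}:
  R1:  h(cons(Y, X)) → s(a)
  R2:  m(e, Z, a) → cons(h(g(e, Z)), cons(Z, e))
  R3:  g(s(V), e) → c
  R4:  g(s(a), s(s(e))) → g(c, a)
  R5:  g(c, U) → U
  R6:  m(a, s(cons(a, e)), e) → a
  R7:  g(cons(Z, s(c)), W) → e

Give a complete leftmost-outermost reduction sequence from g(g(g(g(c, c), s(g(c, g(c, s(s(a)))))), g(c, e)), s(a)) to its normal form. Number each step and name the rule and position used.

1. g(g(g(g(c, c), s(g(c, g(c, s(s(a)))))), g(c, e)), s(a))  →  g(g(g(c, s(g(c, g(c, s(s(a)))))), g(c, e)), s(a))   [R5 at 1.1.1]
2. g(g(g(c, s(g(c, g(c, s(s(a)))))), g(c, e)), s(a))  →  g(g(s(g(c, g(c, s(s(a))))), g(c, e)), s(a))   [R5 at 1.1]
3. g(g(s(g(c, g(c, s(s(a))))), g(c, e)), s(a))  →  g(g(s(g(c, s(s(a)))), g(c, e)), s(a))   [R5 at 1.1.1]
4. g(g(s(g(c, s(s(a)))), g(c, e)), s(a))  →  g(g(s(s(s(a))), g(c, e)), s(a))   [R5 at 1.1.1]
5. g(g(s(s(s(a))), g(c, e)), s(a))  →  g(g(s(s(s(a))), e), s(a))   [R5 at 1.2]
6. g(g(s(s(s(a))), e), s(a))  →  g(c, s(a))   [R3 at 1]
7. g(c, s(a))  →  s(a)   [R5 at ε]

s(a)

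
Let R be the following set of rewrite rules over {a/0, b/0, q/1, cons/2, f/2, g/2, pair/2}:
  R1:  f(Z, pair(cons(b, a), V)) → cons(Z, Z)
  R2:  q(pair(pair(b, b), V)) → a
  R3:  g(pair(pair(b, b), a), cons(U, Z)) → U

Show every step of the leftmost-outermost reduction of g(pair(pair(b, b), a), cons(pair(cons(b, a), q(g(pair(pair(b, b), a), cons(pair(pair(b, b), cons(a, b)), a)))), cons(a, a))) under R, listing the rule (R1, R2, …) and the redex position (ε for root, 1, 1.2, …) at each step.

pair(cons(b, a), a)

1. g(pair(pair(b, b), a), cons(pair(cons(b, a), q(g(pair(pair(b, b), a), cons(pair(pair(b, b), cons(a, b)), a)))), cons(a, a)))  →  pair(cons(b, a), q(g(pair(pair(b, b), a), cons(pair(pair(b, b), cons(a, b)), a))))   [R3 at ε]
2. pair(cons(b, a), q(g(pair(pair(b, b), a), cons(pair(pair(b, b), cons(a, b)), a))))  →  pair(cons(b, a), q(pair(pair(b, b), cons(a, b))))   [R3 at 2.1]
3. pair(cons(b, a), q(pair(pair(b, b), cons(a, b))))  →  pair(cons(b, a), a)   [R2 at 2]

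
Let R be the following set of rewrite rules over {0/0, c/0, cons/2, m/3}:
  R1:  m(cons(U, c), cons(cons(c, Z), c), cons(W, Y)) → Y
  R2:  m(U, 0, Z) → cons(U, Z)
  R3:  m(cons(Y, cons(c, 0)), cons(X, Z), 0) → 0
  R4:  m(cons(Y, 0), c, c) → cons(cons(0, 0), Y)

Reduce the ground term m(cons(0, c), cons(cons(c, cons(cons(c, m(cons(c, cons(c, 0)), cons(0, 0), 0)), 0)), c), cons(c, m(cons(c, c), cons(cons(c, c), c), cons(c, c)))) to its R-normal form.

c

1. m(cons(0, c), cons(cons(c, cons(cons(c, m(cons(c, cons(c, 0)), cons(0, 0), 0)), 0)), c), cons(c, m(cons(c, c), cons(cons(c, c), c), cons(c, c))))  →  m(cons(c, c), cons(cons(c, c), c), cons(c, c))   [R1 at ε]
2. m(cons(c, c), cons(cons(c, c), c), cons(c, c))  →  c   [R1 at ε]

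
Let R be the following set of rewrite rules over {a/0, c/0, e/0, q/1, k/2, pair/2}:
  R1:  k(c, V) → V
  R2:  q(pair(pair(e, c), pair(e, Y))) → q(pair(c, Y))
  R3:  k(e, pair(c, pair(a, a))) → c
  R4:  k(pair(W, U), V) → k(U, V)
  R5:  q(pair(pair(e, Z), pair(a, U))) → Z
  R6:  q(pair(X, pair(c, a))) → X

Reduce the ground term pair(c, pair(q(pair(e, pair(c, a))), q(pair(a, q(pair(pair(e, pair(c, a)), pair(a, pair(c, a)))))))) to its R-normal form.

pair(c, pair(e, a))

1. pair(c, pair(q(pair(e, pair(c, a))), q(pair(a, q(pair(pair(e, pair(c, a)), pair(a, pair(c, a))))))))  →  pair(c, pair(e, q(pair(a, q(pair(pair(e, pair(c, a)), pair(a, pair(c, a))))))))   [R6 at 2.1]
2. pair(c, pair(e, q(pair(a, q(pair(pair(e, pair(c, a)), pair(a, pair(c, a))))))))  →  pair(c, pair(e, q(pair(a, pair(c, a)))))   [R5 at 2.2.1.2]
3. pair(c, pair(e, q(pair(a, pair(c, a)))))  →  pair(c, pair(e, a))   [R6 at 2.2]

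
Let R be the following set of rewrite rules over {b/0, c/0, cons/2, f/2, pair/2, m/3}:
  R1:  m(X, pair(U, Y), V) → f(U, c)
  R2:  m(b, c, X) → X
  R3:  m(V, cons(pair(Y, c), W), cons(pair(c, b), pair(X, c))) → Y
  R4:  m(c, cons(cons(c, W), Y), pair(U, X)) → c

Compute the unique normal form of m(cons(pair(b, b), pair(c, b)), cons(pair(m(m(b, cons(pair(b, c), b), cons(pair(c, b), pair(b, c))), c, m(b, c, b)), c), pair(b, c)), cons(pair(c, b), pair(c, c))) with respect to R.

1. m(cons(pair(b, b), pair(c, b)), cons(pair(m(m(b, cons(pair(b, c), b), cons(pair(c, b), pair(b, c))), c, m(b, c, b)), c), pair(b, c)), cons(pair(c, b), pair(c, c)))  →  m(m(b, cons(pair(b, c), b), cons(pair(c, b), pair(b, c))), c, m(b, c, b))   [R3 at ε]
2. m(m(b, cons(pair(b, c), b), cons(pair(c, b), pair(b, c))), c, m(b, c, b))  →  m(b, c, m(b, c, b))   [R3 at 1]
3. m(b, c, m(b, c, b))  →  m(b, c, b)   [R2 at ε]
4. m(b, c, b)  →  b   [R2 at ε]

b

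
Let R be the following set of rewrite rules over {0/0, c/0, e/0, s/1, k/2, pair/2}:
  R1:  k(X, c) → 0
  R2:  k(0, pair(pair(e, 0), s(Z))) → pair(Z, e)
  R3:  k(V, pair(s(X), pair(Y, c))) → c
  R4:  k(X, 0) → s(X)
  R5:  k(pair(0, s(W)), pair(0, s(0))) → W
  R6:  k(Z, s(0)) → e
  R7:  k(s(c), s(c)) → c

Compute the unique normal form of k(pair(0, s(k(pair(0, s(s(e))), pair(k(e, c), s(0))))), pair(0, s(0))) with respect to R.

1. k(pair(0, s(k(pair(0, s(s(e))), pair(k(e, c), s(0))))), pair(0, s(0)))  →  k(pair(0, s(s(e))), pair(k(e, c), s(0)))   [R5 at ε]
2. k(pair(0, s(s(e))), pair(k(e, c), s(0)))  →  k(pair(0, s(s(e))), pair(0, s(0)))   [R1 at 2.1]
3. k(pair(0, s(s(e))), pair(0, s(0)))  →  s(e)   [R5 at ε]

s(e)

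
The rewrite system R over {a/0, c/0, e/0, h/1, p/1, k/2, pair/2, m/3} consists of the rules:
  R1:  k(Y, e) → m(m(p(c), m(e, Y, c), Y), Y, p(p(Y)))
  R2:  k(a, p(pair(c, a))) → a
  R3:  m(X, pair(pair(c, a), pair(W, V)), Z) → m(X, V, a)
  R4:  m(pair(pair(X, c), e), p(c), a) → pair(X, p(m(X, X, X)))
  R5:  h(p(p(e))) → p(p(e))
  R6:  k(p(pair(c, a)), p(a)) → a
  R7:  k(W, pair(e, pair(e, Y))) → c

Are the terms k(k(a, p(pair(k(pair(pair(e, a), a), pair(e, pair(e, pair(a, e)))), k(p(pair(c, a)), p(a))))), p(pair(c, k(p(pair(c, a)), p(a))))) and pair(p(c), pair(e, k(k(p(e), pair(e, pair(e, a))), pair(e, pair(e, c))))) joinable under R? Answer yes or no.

no — NF(t₁) = a, NF(t₂) = pair(p(c), pair(e, c))

Reduce t₁ = k(k(a, p(pair(k(pair(pair(e, a), a), pair(e, pair(e, pair(a, e)))), k(p(pair(c, a)), p(a))))), p(pair(c, k(p(pair(c, a)), p(a))))):
1. k(k(a, p(pair(k(pair(pair(e, a), a), pair(e, pair(e, pair(a, e)))), k(p(pair(c, a)), p(a))))), p(pair(c, k(p(pair(c, a)), p(a)))))  →  k(k(a, p(pair(c, k(p(pair(c, a)), p(a))))), p(pair(c, k(p(pair(c, a)), p(a)))))   [R7 at 1.2.1.1]
2. k(k(a, p(pair(c, k(p(pair(c, a)), p(a))))), p(pair(c, k(p(pair(c, a)), p(a)))))  →  k(k(a, p(pair(c, a))), p(pair(c, k(p(pair(c, a)), p(a)))))   [R6 at 1.2.1.2]
3. k(k(a, p(pair(c, a))), p(pair(c, k(p(pair(c, a)), p(a)))))  →  k(a, p(pair(c, k(p(pair(c, a)), p(a)))))   [R2 at 1]
4. k(a, p(pair(c, k(p(pair(c, a)), p(a)))))  →  k(a, p(pair(c, a)))   [R6 at 2.1.2]
5. k(a, p(pair(c, a)))  →  a   [R2 at ε]

Reduce t₂ = pair(p(c), pair(e, k(k(p(e), pair(e, pair(e, a))), pair(e, pair(e, c))))):
1. pair(p(c), pair(e, k(k(p(e), pair(e, pair(e, a))), pair(e, pair(e, c)))))  →  pair(p(c), pair(e, c))   [R7 at 2.2]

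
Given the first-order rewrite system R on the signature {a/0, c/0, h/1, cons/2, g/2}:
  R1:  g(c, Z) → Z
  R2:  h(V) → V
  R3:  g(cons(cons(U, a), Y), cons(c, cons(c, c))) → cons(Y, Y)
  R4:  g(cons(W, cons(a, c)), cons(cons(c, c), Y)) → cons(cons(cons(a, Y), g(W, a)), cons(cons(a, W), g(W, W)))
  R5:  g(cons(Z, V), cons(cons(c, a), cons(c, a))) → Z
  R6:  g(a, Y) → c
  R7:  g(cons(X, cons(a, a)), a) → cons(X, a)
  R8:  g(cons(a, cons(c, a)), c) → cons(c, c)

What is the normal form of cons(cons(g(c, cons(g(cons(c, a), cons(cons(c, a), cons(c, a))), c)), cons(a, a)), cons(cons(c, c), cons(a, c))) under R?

1. cons(cons(g(c, cons(g(cons(c, a), cons(cons(c, a), cons(c, a))), c)), cons(a, a)), cons(cons(c, c), cons(a, c)))  →  cons(cons(cons(g(cons(c, a), cons(cons(c, a), cons(c, a))), c), cons(a, a)), cons(cons(c, c), cons(a, c)))   [R1 at 1.1]
2. cons(cons(cons(g(cons(c, a), cons(cons(c, a), cons(c, a))), c), cons(a, a)), cons(cons(c, c), cons(a, c)))  →  cons(cons(cons(c, c), cons(a, a)), cons(cons(c, c), cons(a, c)))   [R5 at 1.1.1]

cons(cons(cons(c, c), cons(a, a)), cons(cons(c, c), cons(a, c)))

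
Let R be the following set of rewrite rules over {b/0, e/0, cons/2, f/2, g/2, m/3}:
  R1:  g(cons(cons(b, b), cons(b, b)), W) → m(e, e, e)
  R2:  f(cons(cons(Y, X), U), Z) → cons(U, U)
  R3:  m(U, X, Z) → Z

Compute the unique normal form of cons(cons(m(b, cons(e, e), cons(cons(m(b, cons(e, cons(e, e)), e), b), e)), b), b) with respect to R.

1. cons(cons(m(b, cons(e, e), cons(cons(m(b, cons(e, cons(e, e)), e), b), e)), b), b)  →  cons(cons(cons(cons(m(b, cons(e, cons(e, e)), e), b), e), b), b)   [R3 at 1.1]
2. cons(cons(cons(cons(m(b, cons(e, cons(e, e)), e), b), e), b), b)  →  cons(cons(cons(cons(e, b), e), b), b)   [R3 at 1.1.1.1]

cons(cons(cons(cons(e, b), e), b), b)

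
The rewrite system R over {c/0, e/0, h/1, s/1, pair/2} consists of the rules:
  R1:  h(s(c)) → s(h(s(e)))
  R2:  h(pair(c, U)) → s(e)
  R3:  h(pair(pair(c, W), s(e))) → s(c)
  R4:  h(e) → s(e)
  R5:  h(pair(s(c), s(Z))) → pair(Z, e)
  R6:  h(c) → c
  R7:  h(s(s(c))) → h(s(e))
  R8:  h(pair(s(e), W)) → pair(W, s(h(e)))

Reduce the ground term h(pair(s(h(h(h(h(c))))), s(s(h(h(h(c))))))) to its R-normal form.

1. h(pair(s(h(h(h(h(c))))), s(s(h(h(h(c)))))))  →  h(pair(s(h(h(h(c)))), s(s(h(h(h(c)))))))   [R6 at 1.1.1.1.1.1]
2. h(pair(s(h(h(h(c)))), s(s(h(h(h(c)))))))  →  h(pair(s(h(h(c))), s(s(h(h(h(c)))))))   [R6 at 1.1.1.1.1]
3. h(pair(s(h(h(c))), s(s(h(h(h(c)))))))  →  h(pair(s(h(c)), s(s(h(h(h(c)))))))   [R6 at 1.1.1.1]
4. h(pair(s(h(c)), s(s(h(h(h(c)))))))  →  h(pair(s(c), s(s(h(h(h(c)))))))   [R6 at 1.1.1]
5. h(pair(s(c), s(s(h(h(h(c)))))))  →  pair(s(h(h(h(c)))), e)   [R5 at ε]
6. pair(s(h(h(h(c)))), e)  →  pair(s(h(h(c))), e)   [R6 at 1.1.1.1]
7. pair(s(h(h(c))), e)  →  pair(s(h(c)), e)   [R6 at 1.1.1]
8. pair(s(h(c)), e)  →  pair(s(c), e)   [R6 at 1.1]

pair(s(c), e)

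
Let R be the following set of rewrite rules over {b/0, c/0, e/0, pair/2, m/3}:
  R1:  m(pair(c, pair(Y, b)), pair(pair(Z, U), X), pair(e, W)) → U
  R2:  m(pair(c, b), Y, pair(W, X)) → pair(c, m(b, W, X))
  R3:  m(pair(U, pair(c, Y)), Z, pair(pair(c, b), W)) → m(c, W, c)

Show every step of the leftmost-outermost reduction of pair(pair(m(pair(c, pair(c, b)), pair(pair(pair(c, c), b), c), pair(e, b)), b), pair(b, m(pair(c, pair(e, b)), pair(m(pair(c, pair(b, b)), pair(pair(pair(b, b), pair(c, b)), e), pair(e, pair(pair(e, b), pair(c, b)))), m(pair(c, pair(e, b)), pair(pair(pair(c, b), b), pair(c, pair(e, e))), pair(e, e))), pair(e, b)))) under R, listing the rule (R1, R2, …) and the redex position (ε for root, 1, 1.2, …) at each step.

pair(pair(b, b), pair(b, b))

1. pair(pair(m(pair(c, pair(c, b)), pair(pair(pair(c, c), b), c), pair(e, b)), b), pair(b, m(pair(c, pair(e, b)), pair(m(pair(c, pair(b, b)), pair(pair(pair(b, b), pair(c, b)), e), pair(e, pair(pair(e, b), pair(c, b)))), m(pair(c, pair(e, b)), pair(pair(pair(c, b), b), pair(c, pair(e, e))), pair(e, e))), pair(e, b))))  →  pair(pair(b, b), pair(b, m(pair(c, pair(e, b)), pair(m(pair(c, pair(b, b)), pair(pair(pair(b, b), pair(c, b)), e), pair(e, pair(pair(e, b), pair(c, b)))), m(pair(c, pair(e, b)), pair(pair(pair(c, b), b), pair(c, pair(e, e))), pair(e, e))), pair(e, b))))   [R1 at 1.1]
2. pair(pair(b, b), pair(b, m(pair(c, pair(e, b)), pair(m(pair(c, pair(b, b)), pair(pair(pair(b, b), pair(c, b)), e), pair(e, pair(pair(e, b), pair(c, b)))), m(pair(c, pair(e, b)), pair(pair(pair(c, b), b), pair(c, pair(e, e))), pair(e, e))), pair(e, b))))  →  pair(pair(b, b), pair(b, m(pair(c, pair(e, b)), pair(pair(c, b), m(pair(c, pair(e, b)), pair(pair(pair(c, b), b), pair(c, pair(e, e))), pair(e, e))), pair(e, b))))   [R1 at 2.2.2.1]
3. pair(pair(b, b), pair(b, m(pair(c, pair(e, b)), pair(pair(c, b), m(pair(c, pair(e, b)), pair(pair(pair(c, b), b), pair(c, pair(e, e))), pair(e, e))), pair(e, b))))  →  pair(pair(b, b), pair(b, b))   [R1 at 2.2]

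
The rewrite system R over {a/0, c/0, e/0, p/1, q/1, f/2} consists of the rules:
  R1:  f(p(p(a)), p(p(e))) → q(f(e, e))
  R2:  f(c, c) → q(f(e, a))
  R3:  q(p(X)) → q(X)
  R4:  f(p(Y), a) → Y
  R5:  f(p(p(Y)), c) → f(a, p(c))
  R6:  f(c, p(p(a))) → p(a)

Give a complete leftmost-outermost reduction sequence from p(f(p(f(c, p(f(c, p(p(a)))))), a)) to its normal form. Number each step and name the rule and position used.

p(p(a))

1. p(f(p(f(c, p(f(c, p(p(a)))))), a))  →  p(f(c, p(f(c, p(p(a))))))   [R4 at 1]
2. p(f(c, p(f(c, p(p(a))))))  →  p(f(c, p(p(a))))   [R6 at 1.2.1]
3. p(f(c, p(p(a))))  →  p(p(a))   [R6 at 1]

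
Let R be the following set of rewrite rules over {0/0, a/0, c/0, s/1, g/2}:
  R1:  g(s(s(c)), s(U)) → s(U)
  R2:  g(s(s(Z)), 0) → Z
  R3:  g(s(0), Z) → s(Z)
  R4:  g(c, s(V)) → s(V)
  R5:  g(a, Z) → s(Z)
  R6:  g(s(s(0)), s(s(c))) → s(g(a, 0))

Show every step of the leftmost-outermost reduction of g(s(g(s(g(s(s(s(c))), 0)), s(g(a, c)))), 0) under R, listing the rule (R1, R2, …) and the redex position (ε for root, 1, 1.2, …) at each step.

s(c)

1. g(s(g(s(g(s(s(s(c))), 0)), s(g(a, c)))), 0)  →  g(s(g(s(s(c)), s(g(a, c)))), 0)   [R2 at 1.1.1.1]
2. g(s(g(s(s(c)), s(g(a, c)))), 0)  →  g(s(s(g(a, c))), 0)   [R1 at 1.1]
3. g(s(s(g(a, c))), 0)  →  g(a, c)   [R2 at ε]
4. g(a, c)  →  s(c)   [R5 at ε]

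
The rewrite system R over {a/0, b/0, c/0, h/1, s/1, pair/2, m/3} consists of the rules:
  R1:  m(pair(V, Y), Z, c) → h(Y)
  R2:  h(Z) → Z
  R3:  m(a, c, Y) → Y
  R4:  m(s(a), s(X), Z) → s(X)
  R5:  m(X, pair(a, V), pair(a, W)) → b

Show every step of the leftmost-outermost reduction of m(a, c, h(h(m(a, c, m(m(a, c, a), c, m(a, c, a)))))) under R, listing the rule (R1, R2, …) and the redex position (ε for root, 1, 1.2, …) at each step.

1. m(a, c, h(h(m(a, c, m(m(a, c, a), c, m(a, c, a))))))  →  h(h(m(a, c, m(m(a, c, a), c, m(a, c, a)))))   [R3 at ε]
2. h(h(m(a, c, m(m(a, c, a), c, m(a, c, a)))))  →  h(m(a, c, m(m(a, c, a), c, m(a, c, a))))   [R2 at ε]
3. h(m(a, c, m(m(a, c, a), c, m(a, c, a))))  →  m(a, c, m(m(a, c, a), c, m(a, c, a)))   [R2 at ε]
4. m(a, c, m(m(a, c, a), c, m(a, c, a)))  →  m(m(a, c, a), c, m(a, c, a))   [R3 at ε]
5. m(m(a, c, a), c, m(a, c, a))  →  m(a, c, m(a, c, a))   [R3 at 1]
6. m(a, c, m(a, c, a))  →  m(a, c, a)   [R3 at ε]
7. m(a, c, a)  →  a   [R3 at ε]

a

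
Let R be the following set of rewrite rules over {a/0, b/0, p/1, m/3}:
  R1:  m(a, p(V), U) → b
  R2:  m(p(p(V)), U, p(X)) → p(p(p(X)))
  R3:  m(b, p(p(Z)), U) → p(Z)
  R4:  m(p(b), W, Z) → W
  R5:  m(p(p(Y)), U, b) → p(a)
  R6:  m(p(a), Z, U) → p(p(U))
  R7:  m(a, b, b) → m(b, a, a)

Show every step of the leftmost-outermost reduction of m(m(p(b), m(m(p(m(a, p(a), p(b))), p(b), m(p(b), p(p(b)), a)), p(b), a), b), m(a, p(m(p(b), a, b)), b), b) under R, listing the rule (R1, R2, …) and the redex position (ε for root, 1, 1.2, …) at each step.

b

1. m(m(p(b), m(m(p(m(a, p(a), p(b))), p(b), m(p(b), p(p(b)), a)), p(b), a), b), m(a, p(m(p(b), a, b)), b), b)  →  m(m(m(p(m(a, p(a), p(b))), p(b), m(p(b), p(p(b)), a)), p(b), a), m(a, p(m(p(b), a, b)), b), b)   [R4 at 1]
2. m(m(m(p(m(a, p(a), p(b))), p(b), m(p(b), p(p(b)), a)), p(b), a), m(a, p(m(p(b), a, b)), b), b)  →  m(m(m(p(b), p(b), m(p(b), p(p(b)), a)), p(b), a), m(a, p(m(p(b), a, b)), b), b)   [R1 at 1.1.1.1]
3. m(m(m(p(b), p(b), m(p(b), p(p(b)), a)), p(b), a), m(a, p(m(p(b), a, b)), b), b)  →  m(m(p(b), p(b), a), m(a, p(m(p(b), a, b)), b), b)   [R4 at 1.1]
4. m(m(p(b), p(b), a), m(a, p(m(p(b), a, b)), b), b)  →  m(p(b), m(a, p(m(p(b), a, b)), b), b)   [R4 at 1]
5. m(p(b), m(a, p(m(p(b), a, b)), b), b)  →  m(a, p(m(p(b), a, b)), b)   [R4 at ε]
6. m(a, p(m(p(b), a, b)), b)  →  b   [R1 at ε]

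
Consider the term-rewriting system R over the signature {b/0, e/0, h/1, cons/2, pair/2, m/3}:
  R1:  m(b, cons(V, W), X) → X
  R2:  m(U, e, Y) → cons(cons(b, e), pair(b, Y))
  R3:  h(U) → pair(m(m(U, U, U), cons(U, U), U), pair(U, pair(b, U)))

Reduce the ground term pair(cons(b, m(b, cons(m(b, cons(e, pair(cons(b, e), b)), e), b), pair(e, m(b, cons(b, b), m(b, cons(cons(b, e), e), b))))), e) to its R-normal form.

pair(cons(b, pair(e, b)), e)

1. pair(cons(b, m(b, cons(m(b, cons(e, pair(cons(b, e), b)), e), b), pair(e, m(b, cons(b, b), m(b, cons(cons(b, e), e), b))))), e)  →  pair(cons(b, pair(e, m(b, cons(b, b), m(b, cons(cons(b, e), e), b)))), e)   [R1 at 1.2]
2. pair(cons(b, pair(e, m(b, cons(b, b), m(b, cons(cons(b, e), e), b)))), e)  →  pair(cons(b, pair(e, m(b, cons(cons(b, e), e), b))), e)   [R1 at 1.2.2]
3. pair(cons(b, pair(e, m(b, cons(cons(b, e), e), b))), e)  →  pair(cons(b, pair(e, b)), e)   [R1 at 1.2.2]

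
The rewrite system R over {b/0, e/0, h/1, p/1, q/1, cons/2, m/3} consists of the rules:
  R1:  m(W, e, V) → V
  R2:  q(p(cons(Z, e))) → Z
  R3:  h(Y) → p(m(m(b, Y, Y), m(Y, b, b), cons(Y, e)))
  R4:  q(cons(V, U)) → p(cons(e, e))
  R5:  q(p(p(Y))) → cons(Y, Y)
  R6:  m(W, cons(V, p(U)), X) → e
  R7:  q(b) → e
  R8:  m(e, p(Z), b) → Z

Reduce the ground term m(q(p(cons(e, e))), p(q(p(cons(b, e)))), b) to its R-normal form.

b

1. m(q(p(cons(e, e))), p(q(p(cons(b, e)))), b)  →  m(e, p(q(p(cons(b, e)))), b)   [R2 at 1]
2. m(e, p(q(p(cons(b, e)))), b)  →  q(p(cons(b, e)))   [R8 at ε]
3. q(p(cons(b, e)))  →  b   [R2 at ε]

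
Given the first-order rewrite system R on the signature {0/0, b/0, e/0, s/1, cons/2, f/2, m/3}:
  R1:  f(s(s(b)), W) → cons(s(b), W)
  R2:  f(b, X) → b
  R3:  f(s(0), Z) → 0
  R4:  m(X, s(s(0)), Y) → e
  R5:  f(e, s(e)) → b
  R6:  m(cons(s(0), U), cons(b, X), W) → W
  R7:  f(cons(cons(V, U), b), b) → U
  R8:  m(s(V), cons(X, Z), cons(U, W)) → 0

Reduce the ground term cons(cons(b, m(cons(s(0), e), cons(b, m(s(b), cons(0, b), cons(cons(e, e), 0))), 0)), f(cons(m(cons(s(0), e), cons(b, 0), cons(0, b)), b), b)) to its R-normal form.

cons(cons(b, 0), b)

1. cons(cons(b, m(cons(s(0), e), cons(b, m(s(b), cons(0, b), cons(cons(e, e), 0))), 0)), f(cons(m(cons(s(0), e), cons(b, 0), cons(0, b)), b), b))  →  cons(cons(b, 0), f(cons(m(cons(s(0), e), cons(b, 0), cons(0, b)), b), b))   [R6 at 1.2]
2. cons(cons(b, 0), f(cons(m(cons(s(0), e), cons(b, 0), cons(0, b)), b), b))  →  cons(cons(b, 0), f(cons(cons(0, b), b), b))   [R6 at 2.1.1]
3. cons(cons(b, 0), f(cons(cons(0, b), b), b))  →  cons(cons(b, 0), b)   [R7 at 2]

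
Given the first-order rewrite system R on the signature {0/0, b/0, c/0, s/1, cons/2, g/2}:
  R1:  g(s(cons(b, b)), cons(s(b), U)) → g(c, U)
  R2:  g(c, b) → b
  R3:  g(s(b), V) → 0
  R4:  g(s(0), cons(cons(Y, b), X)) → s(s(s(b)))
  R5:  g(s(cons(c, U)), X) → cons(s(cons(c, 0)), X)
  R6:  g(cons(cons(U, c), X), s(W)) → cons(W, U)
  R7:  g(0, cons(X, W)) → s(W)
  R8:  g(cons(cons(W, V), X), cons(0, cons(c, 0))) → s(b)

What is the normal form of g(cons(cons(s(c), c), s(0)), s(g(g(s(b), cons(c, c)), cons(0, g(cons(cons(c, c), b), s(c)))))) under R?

1. g(cons(cons(s(c), c), s(0)), s(g(g(s(b), cons(c, c)), cons(0, g(cons(cons(c, c), b), s(c))))))  →  cons(g(g(s(b), cons(c, c)), cons(0, g(cons(cons(c, c), b), s(c)))), s(c))   [R6 at ε]
2. cons(g(g(s(b), cons(c, c)), cons(0, g(cons(cons(c, c), b), s(c)))), s(c))  →  cons(g(0, cons(0, g(cons(cons(c, c), b), s(c)))), s(c))   [R3 at 1.1]
3. cons(g(0, cons(0, g(cons(cons(c, c), b), s(c)))), s(c))  →  cons(s(g(cons(cons(c, c), b), s(c))), s(c))   [R7 at 1]
4. cons(s(g(cons(cons(c, c), b), s(c))), s(c))  →  cons(s(cons(c, c)), s(c))   [R6 at 1.1]

cons(s(cons(c, c)), s(c))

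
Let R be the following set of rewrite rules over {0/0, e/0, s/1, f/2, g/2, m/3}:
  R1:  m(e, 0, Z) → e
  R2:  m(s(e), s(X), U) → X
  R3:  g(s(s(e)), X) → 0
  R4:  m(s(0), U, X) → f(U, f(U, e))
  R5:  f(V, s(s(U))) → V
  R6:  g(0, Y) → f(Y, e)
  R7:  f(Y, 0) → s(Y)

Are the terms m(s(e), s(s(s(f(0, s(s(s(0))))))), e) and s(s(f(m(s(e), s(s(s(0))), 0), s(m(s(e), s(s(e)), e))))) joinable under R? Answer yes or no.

Reduce t₁ = m(s(e), s(s(s(f(0, s(s(s(0))))))), e):
1. m(s(e), s(s(s(f(0, s(s(s(0))))))), e)  →  s(s(f(0, s(s(s(0))))))   [R2 at ε]
2. s(s(f(0, s(s(s(0))))))  →  s(s(0))   [R5 at 1.1]

Reduce t₂ = s(s(f(m(s(e), s(s(s(0))), 0), s(m(s(e), s(s(e)), e))))):
1. s(s(f(m(s(e), s(s(s(0))), 0), s(m(s(e), s(s(e)), e)))))  →  s(s(f(s(s(0)), s(m(s(e), s(s(e)), e)))))   [R2 at 1.1.1]
2. s(s(f(s(s(0)), s(m(s(e), s(s(e)), e)))))  →  s(s(f(s(s(0)), s(s(e)))))   [R2 at 1.1.2.1]
3. s(s(f(s(s(0)), s(s(e)))))  →  s(s(s(s(0))))   [R5 at 1.1]

no — NF(t₁) = s(s(0)), NF(t₂) = s(s(s(s(0))))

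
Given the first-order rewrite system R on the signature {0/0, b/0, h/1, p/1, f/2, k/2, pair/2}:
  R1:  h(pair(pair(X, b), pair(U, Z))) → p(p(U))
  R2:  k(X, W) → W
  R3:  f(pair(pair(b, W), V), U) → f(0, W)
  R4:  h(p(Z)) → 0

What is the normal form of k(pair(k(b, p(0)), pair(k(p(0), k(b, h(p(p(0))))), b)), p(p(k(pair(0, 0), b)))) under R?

p(p(b))

1. k(pair(k(b, p(0)), pair(k(p(0), k(b, h(p(p(0))))), b)), p(p(k(pair(0, 0), b))))  →  p(p(k(pair(0, 0), b)))   [R2 at ε]
2. p(p(k(pair(0, 0), b)))  →  p(p(b))   [R2 at 1.1]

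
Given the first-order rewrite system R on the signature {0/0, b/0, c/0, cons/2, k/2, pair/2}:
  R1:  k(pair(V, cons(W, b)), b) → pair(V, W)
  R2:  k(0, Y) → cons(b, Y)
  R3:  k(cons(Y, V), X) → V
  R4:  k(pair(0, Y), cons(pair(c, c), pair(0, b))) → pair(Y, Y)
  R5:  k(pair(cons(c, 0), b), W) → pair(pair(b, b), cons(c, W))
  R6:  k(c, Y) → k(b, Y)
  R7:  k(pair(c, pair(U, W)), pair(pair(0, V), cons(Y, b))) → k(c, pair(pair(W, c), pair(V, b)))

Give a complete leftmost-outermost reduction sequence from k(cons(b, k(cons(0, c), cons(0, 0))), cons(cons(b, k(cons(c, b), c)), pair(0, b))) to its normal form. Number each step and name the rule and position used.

1. k(cons(b, k(cons(0, c), cons(0, 0))), cons(cons(b, k(cons(c, b), c)), pair(0, b)))  →  k(cons(0, c), cons(0, 0))   [R3 at ε]
2. k(cons(0, c), cons(0, 0))  →  c   [R3 at ε]

c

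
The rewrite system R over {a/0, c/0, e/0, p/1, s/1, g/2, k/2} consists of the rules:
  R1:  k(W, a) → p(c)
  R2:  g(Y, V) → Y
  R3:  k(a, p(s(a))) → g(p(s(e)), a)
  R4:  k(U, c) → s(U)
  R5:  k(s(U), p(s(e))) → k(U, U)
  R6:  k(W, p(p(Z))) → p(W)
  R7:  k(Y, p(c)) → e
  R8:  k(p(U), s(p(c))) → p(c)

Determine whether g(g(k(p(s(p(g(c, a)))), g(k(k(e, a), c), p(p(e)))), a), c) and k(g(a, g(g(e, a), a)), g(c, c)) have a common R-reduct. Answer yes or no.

Reduce t₁ = g(g(k(p(s(p(g(c, a)))), g(k(k(e, a), c), p(p(e)))), a), c):
1. g(g(k(p(s(p(g(c, a)))), g(k(k(e, a), c), p(p(e)))), a), c)  →  g(k(p(s(p(g(c, a)))), g(k(k(e, a), c), p(p(e)))), a)   [R2 at ε]
2. g(k(p(s(p(g(c, a)))), g(k(k(e, a), c), p(p(e)))), a)  →  k(p(s(p(g(c, a)))), g(k(k(e, a), c), p(p(e))))   [R2 at ε]
3. k(p(s(p(g(c, a)))), g(k(k(e, a), c), p(p(e))))  →  k(p(s(p(c))), g(k(k(e, a), c), p(p(e))))   [R2 at 1.1.1.1]
4. k(p(s(p(c))), g(k(k(e, a), c), p(p(e))))  →  k(p(s(p(c))), k(k(e, a), c))   [R2 at 2]
5. k(p(s(p(c))), k(k(e, a), c))  →  k(p(s(p(c))), s(k(e, a)))   [R4 at 2]
6. k(p(s(p(c))), s(k(e, a)))  →  k(p(s(p(c))), s(p(c)))   [R1 at 2.1]
7. k(p(s(p(c))), s(p(c)))  →  p(c)   [R8 at ε]

Reduce t₂ = k(g(a, g(g(e, a), a)), g(c, c)):
1. k(g(a, g(g(e, a), a)), g(c, c))  →  k(a, g(c, c))   [R2 at 1]
2. k(a, g(c, c))  →  k(a, c)   [R2 at 2]
3. k(a, c)  →  s(a)   [R4 at ε]

no — NF(t₁) = p(c), NF(t₂) = s(a)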